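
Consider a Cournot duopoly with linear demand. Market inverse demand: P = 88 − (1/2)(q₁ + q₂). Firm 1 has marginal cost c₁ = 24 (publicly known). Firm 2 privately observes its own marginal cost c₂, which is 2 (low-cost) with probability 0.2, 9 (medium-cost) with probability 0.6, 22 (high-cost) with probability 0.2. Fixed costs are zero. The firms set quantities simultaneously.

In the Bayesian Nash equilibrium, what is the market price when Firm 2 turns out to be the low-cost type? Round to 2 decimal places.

36.63

Type-c best response for Firm 2: q₂(c) = (88 − c) − q₁/2.
Firm 1 maximizes expected profit; its first-order condition is 88 − q₁ − (1/2)E[q₂] − 24 = 0.
Substituting E[q₂] and solving: E[c₂] = 10.2, so q₁ = (88 − 2·24 + 10.2)/(3/2) = 33.4667.
q₂(low-cost) = 69.2667, so P = 88 − (1/2)·(33.4667 + 69.2667) = 36.6333.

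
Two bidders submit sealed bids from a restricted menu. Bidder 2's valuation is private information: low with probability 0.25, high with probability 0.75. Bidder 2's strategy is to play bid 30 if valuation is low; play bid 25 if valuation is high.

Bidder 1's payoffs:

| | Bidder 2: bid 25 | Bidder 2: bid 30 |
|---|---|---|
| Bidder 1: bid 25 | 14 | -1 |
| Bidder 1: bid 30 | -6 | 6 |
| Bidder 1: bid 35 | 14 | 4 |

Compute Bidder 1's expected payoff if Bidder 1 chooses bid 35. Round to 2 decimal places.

11.50

E[bid 35] = 0.25·4 + 0.75·14 = 1 + 10.5 = 11.5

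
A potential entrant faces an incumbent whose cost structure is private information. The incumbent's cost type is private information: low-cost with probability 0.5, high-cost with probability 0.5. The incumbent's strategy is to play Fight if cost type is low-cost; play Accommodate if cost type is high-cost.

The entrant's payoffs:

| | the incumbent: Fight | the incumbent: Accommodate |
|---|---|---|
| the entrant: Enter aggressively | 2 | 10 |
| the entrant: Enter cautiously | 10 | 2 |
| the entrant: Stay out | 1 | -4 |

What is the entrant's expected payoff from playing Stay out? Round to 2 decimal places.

Take the expectation over the incumbent's cost type, weighting each type's action by its prior probability.
E[Stay out] = 0.5·1 + 0.5·(-4) = 0.5 + (-2) = -1.5

-1.50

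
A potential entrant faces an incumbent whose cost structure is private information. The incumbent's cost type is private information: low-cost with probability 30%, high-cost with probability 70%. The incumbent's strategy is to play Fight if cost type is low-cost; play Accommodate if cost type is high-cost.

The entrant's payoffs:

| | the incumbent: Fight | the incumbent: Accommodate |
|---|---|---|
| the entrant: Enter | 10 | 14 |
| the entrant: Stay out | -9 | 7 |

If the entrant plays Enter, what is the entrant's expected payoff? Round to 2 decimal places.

Take the expectation over the incumbent's cost type, weighting each type's action by its prior probability.
E[Enter] = 0.3·10 + 0.7·14 = 3 + 9.8 = 12.8

12.80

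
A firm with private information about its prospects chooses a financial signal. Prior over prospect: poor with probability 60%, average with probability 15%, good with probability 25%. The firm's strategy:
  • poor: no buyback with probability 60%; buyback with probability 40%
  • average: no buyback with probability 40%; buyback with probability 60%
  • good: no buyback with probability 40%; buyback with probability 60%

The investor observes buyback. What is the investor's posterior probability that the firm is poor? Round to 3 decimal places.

0.500

Apply Bayes' rule using the sender's strategy as the likelihood.
P(buyback) = 0.6·0.4 + 0.15·0.6 + 0.25·0.6 = 0.48
P(poor | buyback) = (0.6·0.4) / 0.48 = 0.24 / 0.48 = 0.5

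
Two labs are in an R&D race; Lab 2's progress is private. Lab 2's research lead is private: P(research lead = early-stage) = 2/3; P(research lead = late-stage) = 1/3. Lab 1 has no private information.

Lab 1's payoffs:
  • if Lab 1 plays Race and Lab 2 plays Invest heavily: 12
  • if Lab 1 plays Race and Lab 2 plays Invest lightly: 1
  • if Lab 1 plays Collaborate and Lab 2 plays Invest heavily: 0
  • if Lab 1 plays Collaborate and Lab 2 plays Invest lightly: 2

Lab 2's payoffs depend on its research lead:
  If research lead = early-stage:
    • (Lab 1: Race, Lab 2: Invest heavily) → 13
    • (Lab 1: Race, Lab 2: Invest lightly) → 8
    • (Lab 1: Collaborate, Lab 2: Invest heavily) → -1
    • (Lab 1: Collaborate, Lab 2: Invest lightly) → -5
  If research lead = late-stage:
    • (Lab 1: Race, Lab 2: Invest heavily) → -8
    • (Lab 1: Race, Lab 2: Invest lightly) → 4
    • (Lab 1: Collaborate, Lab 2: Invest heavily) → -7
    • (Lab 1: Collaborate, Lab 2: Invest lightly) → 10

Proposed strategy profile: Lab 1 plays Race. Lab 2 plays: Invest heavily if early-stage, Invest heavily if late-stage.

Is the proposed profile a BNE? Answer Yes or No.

No

A profile is a BNE iff every type of every player is best-responding given beliefs about the other side.
Lab 1 plays Race: E[Race] = 2/3·(12) + 1/3·(12) = 12; E[Collaborate] = 0. Best-responding. ✓
Lab 2 (research lead early-stage), facing Race: Invest heavily gives 13, Invest lightly gives 8. Proposed Invest heavily is best. ✓
Lab 2 (research lead late-stage), facing Race: Invest heavily gives -8, Invest lightly gives 4. Proposed Invest heavily is not best — profitable deviation exists. ✗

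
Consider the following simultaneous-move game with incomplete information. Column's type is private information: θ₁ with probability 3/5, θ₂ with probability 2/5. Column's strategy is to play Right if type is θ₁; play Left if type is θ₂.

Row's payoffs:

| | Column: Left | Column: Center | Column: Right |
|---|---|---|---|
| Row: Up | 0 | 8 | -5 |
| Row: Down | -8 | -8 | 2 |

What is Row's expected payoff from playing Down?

-2

Take the expectation over Column's type, weighting each type's action by its prior probability.
E[Down] = 3/5·2 + 2/5·(-8) = 6/5 + (-16/5) = -2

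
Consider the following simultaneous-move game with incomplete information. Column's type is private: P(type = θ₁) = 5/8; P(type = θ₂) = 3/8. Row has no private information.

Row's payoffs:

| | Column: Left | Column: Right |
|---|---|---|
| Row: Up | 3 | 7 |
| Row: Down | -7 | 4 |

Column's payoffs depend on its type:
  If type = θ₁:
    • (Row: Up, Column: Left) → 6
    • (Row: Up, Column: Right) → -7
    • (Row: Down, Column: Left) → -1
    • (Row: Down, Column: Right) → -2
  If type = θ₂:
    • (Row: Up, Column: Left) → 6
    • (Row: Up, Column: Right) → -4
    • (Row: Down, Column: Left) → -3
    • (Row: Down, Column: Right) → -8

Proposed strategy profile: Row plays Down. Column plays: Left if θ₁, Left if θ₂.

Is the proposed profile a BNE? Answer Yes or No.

No

A profile is a BNE iff every type of every player is best-responding given beliefs about the other side.
Row plays Down: E[Down] = 5/8·(-7) + 3/8·(-7) = -7; E[Up] = 3. Not best-responding. ✗
Column (type θ₁), facing Down: Left gives -1, Right gives -2. Proposed Left is best. ✓
Column (type θ₂), facing Down: Left gives -3, Right gives -8. Proposed Left is best. ✓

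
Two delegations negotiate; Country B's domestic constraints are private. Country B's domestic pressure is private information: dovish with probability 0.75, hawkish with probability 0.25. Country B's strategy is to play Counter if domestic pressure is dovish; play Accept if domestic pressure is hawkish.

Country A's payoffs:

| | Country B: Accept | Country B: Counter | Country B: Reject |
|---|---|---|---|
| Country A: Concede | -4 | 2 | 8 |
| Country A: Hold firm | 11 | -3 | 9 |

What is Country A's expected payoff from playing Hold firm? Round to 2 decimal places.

0.50

Take the expectation over Country B's domestic pressure, weighting each type's action by its prior probability.
E[Hold firm] = 0.75·(-3) + 0.25·11 = (-2.25) + 2.75 = 0.5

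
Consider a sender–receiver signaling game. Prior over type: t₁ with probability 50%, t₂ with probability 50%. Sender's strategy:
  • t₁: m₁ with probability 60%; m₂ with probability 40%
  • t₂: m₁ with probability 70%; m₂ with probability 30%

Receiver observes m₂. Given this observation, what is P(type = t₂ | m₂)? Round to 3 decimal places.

0.429

P(m₂) = 0.5·0.4 + 0.5·0.3 = 0.35
P(t₂ | m₂) = (0.5·0.3) / 0.35 = 0.15 / 0.35 = 0.428571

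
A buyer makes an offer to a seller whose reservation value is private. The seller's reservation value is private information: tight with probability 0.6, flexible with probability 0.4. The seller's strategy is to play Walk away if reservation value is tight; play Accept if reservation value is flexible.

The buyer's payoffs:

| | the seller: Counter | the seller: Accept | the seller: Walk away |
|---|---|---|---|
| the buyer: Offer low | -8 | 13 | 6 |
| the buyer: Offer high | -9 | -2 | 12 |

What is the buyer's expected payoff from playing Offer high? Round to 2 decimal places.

E[Offer high] = 0.6·12 + 0.4·(-2) = 7.2 + (-0.8) = 6.4

6.40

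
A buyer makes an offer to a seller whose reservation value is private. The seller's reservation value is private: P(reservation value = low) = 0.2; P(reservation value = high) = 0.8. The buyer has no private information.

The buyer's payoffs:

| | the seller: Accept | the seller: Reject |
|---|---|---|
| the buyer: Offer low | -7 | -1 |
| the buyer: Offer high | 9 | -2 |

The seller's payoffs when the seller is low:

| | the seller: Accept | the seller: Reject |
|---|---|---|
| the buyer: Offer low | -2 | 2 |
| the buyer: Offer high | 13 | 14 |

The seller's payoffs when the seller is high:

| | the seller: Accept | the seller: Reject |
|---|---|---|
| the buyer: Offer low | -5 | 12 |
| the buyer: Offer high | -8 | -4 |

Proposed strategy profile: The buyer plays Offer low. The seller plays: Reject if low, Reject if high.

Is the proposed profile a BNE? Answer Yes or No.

A profile is a BNE iff every type of every player is best-responding given beliefs about the other side.
The buyer plays Offer low: E[Offer low] = 0.2·(-1) + 0.8·(-1) = -1; E[Offer high] = -2. Best-responding. ✓
The seller (reservation value low), facing Offer low: Accept gives -2, Reject gives 2. Proposed Reject is best. ✓
The seller (reservation value high), facing Offer low: Accept gives -5, Reject gives 12. Proposed Reject is best. ✓

Yes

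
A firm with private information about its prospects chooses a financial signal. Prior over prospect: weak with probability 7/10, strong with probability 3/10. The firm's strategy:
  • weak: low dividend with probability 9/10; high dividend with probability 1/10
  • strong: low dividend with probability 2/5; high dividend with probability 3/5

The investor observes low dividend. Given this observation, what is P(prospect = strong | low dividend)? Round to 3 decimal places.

P(low dividend) = (7/10)·(9/10) + (3/10)·(2/5) = 3/4
P(strong | low dividend) = ((3/10)·(2/5)) / (3/4) = (3/25) / (3/4) = 4/25

0.160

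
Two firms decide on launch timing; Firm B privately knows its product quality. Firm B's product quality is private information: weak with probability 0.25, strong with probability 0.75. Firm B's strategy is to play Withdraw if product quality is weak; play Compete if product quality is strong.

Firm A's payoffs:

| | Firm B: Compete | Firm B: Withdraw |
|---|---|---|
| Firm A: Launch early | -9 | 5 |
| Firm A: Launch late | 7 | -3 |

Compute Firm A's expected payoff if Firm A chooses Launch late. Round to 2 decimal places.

E[Launch late] = 0.25·(-3) + 0.75·7 = (-0.75) + 5.25 = 4.5

4.50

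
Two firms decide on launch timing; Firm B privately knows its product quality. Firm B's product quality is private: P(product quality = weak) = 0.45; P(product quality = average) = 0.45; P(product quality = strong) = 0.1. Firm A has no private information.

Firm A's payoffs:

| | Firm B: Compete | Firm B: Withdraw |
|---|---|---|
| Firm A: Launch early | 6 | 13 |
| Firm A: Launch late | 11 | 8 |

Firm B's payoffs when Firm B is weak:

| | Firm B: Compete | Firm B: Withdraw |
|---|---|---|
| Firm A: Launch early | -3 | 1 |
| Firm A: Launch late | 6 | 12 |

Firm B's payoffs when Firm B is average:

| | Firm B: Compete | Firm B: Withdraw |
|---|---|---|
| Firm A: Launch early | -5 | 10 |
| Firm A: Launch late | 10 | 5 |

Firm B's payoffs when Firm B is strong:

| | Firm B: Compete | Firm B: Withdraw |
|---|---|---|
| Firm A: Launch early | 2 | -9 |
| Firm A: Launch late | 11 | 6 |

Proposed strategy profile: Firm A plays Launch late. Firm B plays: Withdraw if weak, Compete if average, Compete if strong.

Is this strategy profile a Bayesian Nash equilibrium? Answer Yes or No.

Yes

Firm A plays Launch late: E[Launch late] = 0.45·(8) + 0.45·(11) + 0.1·(11) = 9.65; E[Launch early] = 9.15. Best-responding. ✓
Firm B (product quality weak), facing Launch late: Compete gives 6, Withdraw gives 12. Proposed Withdraw is best. ✓
Firm B (product quality average), facing Launch late: Compete gives 10, Withdraw gives 5. Proposed Compete is best. ✓
Firm B (product quality strong), facing Launch late: Compete gives 11, Withdraw gives 6. Proposed Compete is best. ✓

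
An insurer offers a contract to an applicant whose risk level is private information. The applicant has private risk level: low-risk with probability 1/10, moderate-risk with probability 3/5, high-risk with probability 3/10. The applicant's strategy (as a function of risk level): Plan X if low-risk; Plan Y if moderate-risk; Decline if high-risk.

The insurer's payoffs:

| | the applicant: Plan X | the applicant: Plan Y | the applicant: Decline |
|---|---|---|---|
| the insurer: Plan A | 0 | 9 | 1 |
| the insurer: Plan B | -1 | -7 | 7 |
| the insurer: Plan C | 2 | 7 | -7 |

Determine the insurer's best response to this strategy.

Plan A

E[Plan A] = 1/10·(0) + 3/5·(9) + 3/10·(1) = 57/10
E[Plan B] = 1/10·(-1) + 3/5·(-7) + 3/10·(7) = -11/5
E[Plan C] = 1/10·(2) + 3/5·(7) + 3/10·(-7) = 23/10
Best response: Plan A (57/10 is the largest).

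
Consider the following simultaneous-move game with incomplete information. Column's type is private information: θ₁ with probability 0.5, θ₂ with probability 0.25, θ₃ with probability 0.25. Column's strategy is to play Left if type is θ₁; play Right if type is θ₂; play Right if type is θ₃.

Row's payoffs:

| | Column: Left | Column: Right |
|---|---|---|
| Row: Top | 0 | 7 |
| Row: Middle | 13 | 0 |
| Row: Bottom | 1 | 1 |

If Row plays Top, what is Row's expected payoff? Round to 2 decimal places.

3.50

E[Top] = 0.5·0 + 0.25·7 + 0.25·7 = 0 + 1.75 + 1.75 = 3.5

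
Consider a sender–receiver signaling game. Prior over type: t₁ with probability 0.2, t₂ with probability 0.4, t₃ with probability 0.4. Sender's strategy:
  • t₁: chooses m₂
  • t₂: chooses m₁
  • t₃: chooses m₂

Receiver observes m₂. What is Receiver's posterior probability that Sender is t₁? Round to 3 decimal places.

P(m₂) = 0.2·1 + 0.4·0 + 0.4·1 = 0.6
P(t₁ | m₂) = (0.2·1) / 0.6 = 0.2 / 0.6 = 0.333333

0.333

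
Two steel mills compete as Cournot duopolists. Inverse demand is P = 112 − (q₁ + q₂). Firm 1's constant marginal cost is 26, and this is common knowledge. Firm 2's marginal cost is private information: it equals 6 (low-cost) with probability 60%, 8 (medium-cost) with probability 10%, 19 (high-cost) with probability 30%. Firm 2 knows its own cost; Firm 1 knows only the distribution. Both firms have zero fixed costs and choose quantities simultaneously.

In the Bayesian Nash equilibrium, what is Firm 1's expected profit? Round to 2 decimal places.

Type-c best response for Firm 2: q₂(c) = (112 − c)/2 − q₁/2.
Firm 1 maximizes expected profit; its first-order condition is 112 − 2q₁ − E[q₂] − 26 = 0.
Substituting E[q₂] and solving: E[c₂] = 10.1, so q₁ = (112 − 2·26 + 10.1)/3 = 23.3667.
E[P] = 112 − (q₁ + E[q₂]) = 49.3667; Firm 1's expected profit = (E[P] − 26)·q₁ = (49.3667 − 26)·23.3667 = 546.001.

546.00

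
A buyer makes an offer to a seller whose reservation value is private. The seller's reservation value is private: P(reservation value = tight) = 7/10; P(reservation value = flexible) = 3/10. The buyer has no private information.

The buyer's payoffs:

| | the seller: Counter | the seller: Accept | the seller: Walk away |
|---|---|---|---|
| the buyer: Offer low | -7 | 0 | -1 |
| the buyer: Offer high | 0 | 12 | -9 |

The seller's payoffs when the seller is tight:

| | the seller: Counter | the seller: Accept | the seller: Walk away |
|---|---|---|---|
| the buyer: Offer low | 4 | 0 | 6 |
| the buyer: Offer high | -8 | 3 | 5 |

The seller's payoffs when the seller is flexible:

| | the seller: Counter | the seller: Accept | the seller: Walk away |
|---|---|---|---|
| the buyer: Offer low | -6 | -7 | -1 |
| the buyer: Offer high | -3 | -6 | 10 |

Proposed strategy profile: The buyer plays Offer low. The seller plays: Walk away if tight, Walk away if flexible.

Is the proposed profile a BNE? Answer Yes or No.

Yes

The buyer plays Offer low: E[Offer low] = 7/10·(-1) + 3/10·(-1) = -1; E[Offer high] = -9. Best-responding. ✓
The seller (reservation value tight), facing Offer low: Counter gives 4, Accept gives 0, Walk away gives 6. Proposed Walk away is best. ✓
The seller (reservation value flexible), facing Offer low: Counter gives -6, Accept gives -7, Walk away gives -1. Proposed Walk away is best. ✓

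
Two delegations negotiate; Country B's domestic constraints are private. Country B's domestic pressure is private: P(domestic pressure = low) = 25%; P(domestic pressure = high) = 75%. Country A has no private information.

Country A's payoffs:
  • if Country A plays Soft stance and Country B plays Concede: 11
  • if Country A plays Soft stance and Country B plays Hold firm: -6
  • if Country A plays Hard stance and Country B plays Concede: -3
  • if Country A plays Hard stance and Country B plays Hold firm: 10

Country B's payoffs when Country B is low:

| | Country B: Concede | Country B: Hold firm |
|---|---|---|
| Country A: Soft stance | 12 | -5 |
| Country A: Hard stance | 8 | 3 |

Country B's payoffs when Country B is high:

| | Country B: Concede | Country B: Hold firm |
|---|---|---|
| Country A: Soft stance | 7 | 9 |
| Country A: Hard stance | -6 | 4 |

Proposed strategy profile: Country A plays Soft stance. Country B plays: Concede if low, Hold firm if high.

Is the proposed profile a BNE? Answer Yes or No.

No

A profile is a BNE iff every type of every player is best-responding given beliefs about the other side.
Country A plays Soft stance: E[Soft stance] = 0.25·(11) + 0.75·(-6) = -1.75; E[Hard stance] = 6.75. Not best-responding. ✗
Country B (domestic pressure low), facing Soft stance: Concede gives 12, Hold firm gives -5. Proposed Concede is best. ✓
Country B (domestic pressure high), facing Soft stance: Concede gives 7, Hold firm gives 9. Proposed Hold firm is best. ✓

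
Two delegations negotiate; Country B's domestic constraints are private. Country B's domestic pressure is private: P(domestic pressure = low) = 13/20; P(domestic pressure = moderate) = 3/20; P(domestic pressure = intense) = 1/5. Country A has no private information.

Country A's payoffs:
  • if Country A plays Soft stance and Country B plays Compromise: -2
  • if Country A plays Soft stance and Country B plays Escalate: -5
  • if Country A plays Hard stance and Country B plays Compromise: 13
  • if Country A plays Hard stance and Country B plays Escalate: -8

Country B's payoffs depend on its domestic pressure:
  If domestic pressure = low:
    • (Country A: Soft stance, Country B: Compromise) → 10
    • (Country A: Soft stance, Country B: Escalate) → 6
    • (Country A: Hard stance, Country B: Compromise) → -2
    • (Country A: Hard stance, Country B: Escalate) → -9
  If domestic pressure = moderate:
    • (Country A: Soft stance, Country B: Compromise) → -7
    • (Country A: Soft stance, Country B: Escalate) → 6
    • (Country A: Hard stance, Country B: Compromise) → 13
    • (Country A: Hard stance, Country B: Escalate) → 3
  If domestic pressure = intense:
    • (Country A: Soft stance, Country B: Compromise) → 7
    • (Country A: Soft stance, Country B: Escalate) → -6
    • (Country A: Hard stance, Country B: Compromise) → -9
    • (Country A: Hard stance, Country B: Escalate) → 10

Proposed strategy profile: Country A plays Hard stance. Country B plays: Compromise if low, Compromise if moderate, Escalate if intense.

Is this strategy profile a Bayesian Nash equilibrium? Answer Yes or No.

Yes

A profile is a BNE iff every type of every player is best-responding given beliefs about the other side.
Country A plays Hard stance: E[Hard stance] = 13/20·(13) + 3/20·(13) + 1/5·(-8) = 44/5; E[Soft stance] = -13/5. Best-responding. ✓
Country B (domestic pressure low), facing Hard stance: Compromise gives -2, Escalate gives -9. Proposed Compromise is best. ✓
Country B (domestic pressure moderate), facing Hard stance: Compromise gives 13, Escalate gives 3. Proposed Compromise is best. ✓
Country B (domestic pressure intense), facing Hard stance: Compromise gives -9, Escalate gives 10. Proposed Escalate is best. ✓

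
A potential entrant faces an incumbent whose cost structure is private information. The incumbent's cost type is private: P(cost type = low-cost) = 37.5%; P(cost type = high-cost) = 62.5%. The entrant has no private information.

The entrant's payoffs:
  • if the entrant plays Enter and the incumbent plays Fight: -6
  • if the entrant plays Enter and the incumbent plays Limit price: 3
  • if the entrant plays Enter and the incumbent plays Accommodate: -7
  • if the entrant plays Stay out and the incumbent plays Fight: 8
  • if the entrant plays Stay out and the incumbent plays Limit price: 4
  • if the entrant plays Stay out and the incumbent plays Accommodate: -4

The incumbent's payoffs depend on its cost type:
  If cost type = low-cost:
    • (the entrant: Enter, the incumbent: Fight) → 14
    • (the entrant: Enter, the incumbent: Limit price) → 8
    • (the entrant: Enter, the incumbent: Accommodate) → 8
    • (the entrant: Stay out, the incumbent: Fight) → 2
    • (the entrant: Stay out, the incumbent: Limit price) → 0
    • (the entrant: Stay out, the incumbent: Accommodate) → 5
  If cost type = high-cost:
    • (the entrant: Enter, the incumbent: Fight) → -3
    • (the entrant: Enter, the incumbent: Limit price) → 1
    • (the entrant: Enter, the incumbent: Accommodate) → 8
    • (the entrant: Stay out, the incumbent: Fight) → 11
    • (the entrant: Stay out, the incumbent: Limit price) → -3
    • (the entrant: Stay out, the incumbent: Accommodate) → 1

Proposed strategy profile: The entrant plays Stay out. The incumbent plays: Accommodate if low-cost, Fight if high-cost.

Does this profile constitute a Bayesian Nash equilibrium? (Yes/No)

Yes

The entrant plays Stay out: E[Stay out] = 0.375·(-4) + 0.625·(8) = 3.5; E[Enter] = -6.375. Best-responding. ✓
The incumbent (cost type low-cost), facing Stay out: Fight gives 2, Limit price gives 0, Accommodate gives 5. Proposed Accommodate is best. ✓
The incumbent (cost type high-cost), facing Stay out: Fight gives 11, Limit price gives -3, Accommodate gives 1. Proposed Fight is best. ✓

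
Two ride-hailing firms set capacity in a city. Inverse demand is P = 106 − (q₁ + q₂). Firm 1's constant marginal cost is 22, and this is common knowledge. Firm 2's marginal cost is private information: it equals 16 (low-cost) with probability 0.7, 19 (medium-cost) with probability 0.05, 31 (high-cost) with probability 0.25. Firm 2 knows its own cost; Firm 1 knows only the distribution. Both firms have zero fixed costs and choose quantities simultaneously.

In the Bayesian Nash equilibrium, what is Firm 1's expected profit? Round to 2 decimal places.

745.29

Each type of Firm 2 best-responds to q₁; Firm 1 best-responds to the expected q₂ over Firm 2's types.
Firm 2 with cost c maximizes (106 − (q₁+q₂) − c)·q₂, giving q₂(c) = (106 − c − q₁)/2.
E[c₂] = 0.7·16 + 0.05·19 + 0.25·31 = 19.9
Firm 1's FOC against E[q₂] yields q₁ = (106 − 2·22 + E[c₂])/3 = (106 − 44 + 19.9)/3 = 27.3.
E[P] = 106 − (q₁ + E[q₂]) = 49.3; Firm 1's expected profit = (E[P] − 22)·q₁ = (49.3 − 22)·27.3 = 745.29.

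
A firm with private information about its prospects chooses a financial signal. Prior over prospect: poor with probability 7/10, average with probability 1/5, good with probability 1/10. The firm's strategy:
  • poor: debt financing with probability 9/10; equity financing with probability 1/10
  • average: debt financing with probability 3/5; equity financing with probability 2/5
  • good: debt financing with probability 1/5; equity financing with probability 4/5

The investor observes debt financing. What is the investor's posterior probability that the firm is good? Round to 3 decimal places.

0.026

P(debt financing) = (7/10)·(9/10) + (1/5)·(3/5) + (1/10)·(1/5) = 77/100
P(good | debt financing) = ((1/10)·(1/5)) / (77/100) = (1/50) / (77/100) = 2/77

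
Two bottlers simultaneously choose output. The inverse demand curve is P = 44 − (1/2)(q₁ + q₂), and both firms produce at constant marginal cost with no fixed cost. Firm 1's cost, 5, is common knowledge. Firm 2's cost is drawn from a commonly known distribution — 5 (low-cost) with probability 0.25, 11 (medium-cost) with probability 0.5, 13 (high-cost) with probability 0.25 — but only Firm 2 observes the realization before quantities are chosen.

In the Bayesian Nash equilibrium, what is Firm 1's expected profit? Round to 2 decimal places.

430.22

Type-c best response for Firm 2: q₂(c) = (44 − c) − q₁/2.
Firm 1 maximizes expected profit; its first-order condition is 44 − q₁ − (1/2)E[q₂] − 5 = 0.
Substituting E[q₂] and solving: E[c₂] = 10, so q₁ = (44 − 2·5 + 10)/(3/2) = 29.3333.
E[P] = 44 − (1/2)·(q₁ + E[q₂]) = 19.6667; Firm 1's expected profit = (E[P] − 5)·q₁ = (19.6667 − 5)·29.3333 = 430.222.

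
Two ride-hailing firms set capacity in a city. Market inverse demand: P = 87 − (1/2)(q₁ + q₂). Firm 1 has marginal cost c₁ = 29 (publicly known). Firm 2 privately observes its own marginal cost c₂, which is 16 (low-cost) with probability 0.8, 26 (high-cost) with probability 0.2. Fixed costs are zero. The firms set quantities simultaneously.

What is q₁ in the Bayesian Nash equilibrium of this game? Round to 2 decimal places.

31.33

Firm 2 with cost c maximizes (87 − (1/2)(q₁+q₂) − c)·q₂, giving q₂(c) = (87 − c − (1/2)q₁).
E[c₂] = 0.8·16 + 0.2·26 = 18
Firm 1's FOC against E[q₂] yields q₁ = (87 − 2·29 + E[c₂])/(3/2) = (87 − 58 + 18)/(3/2) = 31.3333.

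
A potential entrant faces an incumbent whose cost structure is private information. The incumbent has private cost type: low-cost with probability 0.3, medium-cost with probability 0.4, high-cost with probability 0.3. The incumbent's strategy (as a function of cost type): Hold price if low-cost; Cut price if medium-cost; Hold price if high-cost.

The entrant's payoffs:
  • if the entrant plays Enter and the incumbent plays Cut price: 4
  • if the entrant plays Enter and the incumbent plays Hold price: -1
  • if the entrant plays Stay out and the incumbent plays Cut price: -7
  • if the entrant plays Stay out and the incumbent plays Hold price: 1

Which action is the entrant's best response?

Enter

E[Enter] = 0.3·(-1) + 0.4·(4) + 0.3·(-1) = 1
E[Stay out] = 0.3·(1) + 0.4·(-7) + 0.3·(1) = -2.2
Best response: Enter (1 is the largest).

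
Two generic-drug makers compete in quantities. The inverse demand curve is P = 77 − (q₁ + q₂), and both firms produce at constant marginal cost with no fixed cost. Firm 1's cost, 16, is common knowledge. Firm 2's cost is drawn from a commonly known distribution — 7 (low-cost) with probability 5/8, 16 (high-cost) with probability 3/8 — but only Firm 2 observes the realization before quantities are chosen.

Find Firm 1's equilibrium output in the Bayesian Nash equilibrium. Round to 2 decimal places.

18.46

Each type of Firm 2 best-responds to q₁; Firm 1 best-responds to the expected q₂ over Firm 2's types.
Firm 2 with cost c maximizes (77 − (q₁+q₂) − c)·q₂, giving q₂(c) = (77 − c − q₁)/2.
E[c₂] = 5/8·7 + 3/8·16 = 10.375
Firm 1's FOC against E[q₂] yields q₁ = (77 − 2·16 + E[c₂])/3 = (77 − 32 + 10.375)/3 = 18.4583.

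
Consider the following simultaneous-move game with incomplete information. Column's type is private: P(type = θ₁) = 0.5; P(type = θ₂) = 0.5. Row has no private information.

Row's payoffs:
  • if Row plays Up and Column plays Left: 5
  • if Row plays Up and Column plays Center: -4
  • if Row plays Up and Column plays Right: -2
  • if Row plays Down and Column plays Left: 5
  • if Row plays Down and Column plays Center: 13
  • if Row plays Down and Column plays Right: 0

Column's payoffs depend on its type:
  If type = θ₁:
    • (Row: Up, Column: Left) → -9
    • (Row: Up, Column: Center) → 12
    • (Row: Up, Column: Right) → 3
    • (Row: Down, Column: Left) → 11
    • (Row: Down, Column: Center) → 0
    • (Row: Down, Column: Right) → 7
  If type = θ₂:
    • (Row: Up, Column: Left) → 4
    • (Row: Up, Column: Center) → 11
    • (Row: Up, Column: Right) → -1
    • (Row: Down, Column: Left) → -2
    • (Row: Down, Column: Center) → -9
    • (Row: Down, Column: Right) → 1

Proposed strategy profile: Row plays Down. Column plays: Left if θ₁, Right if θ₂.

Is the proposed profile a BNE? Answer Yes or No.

Row plays Down: E[Down] = 0.5·(5) + 0.5·(0) = 2.5; E[Up] = 1.5. Best-responding. ✓
Column (type θ₁), facing Down: Left gives 11, Center gives 0, Right gives 7. Proposed Left is best. ✓
Column (type θ₂), facing Down: Left gives -2, Center gives -9, Right gives 1. Proposed Right is best. ✓

Yes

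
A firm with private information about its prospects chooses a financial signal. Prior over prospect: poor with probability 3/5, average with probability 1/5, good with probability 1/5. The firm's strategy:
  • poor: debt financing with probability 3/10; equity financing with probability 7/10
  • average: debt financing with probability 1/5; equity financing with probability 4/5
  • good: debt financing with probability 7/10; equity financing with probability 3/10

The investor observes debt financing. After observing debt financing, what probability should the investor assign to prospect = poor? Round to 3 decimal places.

0.500

Apply Bayes' rule using the sender's strategy as the likelihood.
P(debt financing) = (3/5)·(3/10) + (1/5)·(1/5) + (1/5)·(7/10) = 9/25
P(poor | debt financing) = ((3/5)·(3/10)) / (9/25) = (9/50) / (9/25) = 1/2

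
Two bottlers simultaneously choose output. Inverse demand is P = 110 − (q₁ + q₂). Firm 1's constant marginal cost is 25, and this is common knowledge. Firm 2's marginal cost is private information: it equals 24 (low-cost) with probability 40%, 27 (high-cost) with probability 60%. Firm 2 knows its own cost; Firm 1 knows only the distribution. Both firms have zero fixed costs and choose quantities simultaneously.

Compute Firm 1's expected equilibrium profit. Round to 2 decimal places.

817.96

Type-c best response for Firm 2: q₂(c) = (110 − c)/2 − q₁/2.
Firm 1 maximizes expected profit; its first-order condition is 110 − 2q₁ − E[q₂] − 25 = 0.
Substituting E[q₂] and solving: E[c₂] = 25.8, so q₁ = (110 − 2·25 + 25.8)/3 = 28.6.
E[P] = 110 − (q₁ + E[q₂]) = 53.6; Firm 1's expected profit = (E[P] − 25)·q₁ = (53.6 − 25)·28.6 = 817.96.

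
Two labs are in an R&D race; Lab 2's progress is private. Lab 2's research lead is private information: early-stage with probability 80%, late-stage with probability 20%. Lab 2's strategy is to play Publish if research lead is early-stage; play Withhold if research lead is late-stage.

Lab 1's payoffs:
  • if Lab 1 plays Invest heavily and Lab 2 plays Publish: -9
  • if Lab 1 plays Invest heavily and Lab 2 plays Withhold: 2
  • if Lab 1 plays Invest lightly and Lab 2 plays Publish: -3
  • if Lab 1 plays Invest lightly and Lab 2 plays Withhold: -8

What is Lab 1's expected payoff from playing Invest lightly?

-4

E[Invest lightly] = 0.8·(-3) + 0.2·(-8) = (-2.4) + (-1.6) = -4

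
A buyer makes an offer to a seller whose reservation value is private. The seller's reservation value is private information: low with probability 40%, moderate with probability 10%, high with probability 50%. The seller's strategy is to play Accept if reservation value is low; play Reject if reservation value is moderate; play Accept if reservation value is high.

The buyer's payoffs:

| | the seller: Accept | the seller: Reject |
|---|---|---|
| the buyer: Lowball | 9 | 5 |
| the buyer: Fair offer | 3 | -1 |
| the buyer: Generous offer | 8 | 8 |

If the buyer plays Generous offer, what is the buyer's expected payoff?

Take the expectation over the seller's reservation value, weighting each type's action by its prior probability.
E[Generous offer] = 0.4·8 + 0.1·8 + 0.5·8 = 3.2 + 0.8 + 4 = 8

8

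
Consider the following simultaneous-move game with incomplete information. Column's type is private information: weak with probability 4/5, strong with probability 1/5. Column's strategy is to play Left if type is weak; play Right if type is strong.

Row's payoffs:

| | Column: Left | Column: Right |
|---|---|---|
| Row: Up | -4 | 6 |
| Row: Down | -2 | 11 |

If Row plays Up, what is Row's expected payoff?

-2

E[Up] = 4/5·(-4) + 1/5·6 = (-16/5) + 6/5 = -2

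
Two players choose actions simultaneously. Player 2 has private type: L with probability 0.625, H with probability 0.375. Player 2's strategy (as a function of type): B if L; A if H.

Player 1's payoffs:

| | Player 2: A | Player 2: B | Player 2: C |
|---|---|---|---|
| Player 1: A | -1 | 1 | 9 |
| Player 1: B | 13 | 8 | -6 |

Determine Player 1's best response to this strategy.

E[A] = 0.625·(1) + 0.375·(-1) = 0.25
E[B] = 0.625·(8) + 0.375·(13) = 9.875
Best response: B (9.875 is the largest).

B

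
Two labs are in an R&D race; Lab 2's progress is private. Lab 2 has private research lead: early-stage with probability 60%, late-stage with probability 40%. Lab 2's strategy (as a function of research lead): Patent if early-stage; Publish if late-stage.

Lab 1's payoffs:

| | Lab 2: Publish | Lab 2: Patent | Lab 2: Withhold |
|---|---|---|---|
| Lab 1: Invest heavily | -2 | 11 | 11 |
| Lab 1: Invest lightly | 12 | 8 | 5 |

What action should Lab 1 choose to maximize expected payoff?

Invest lightly

Compute Lab 1's expected payoff for each action, taking the expectation over Lab 2's type.
E[Invest heavily] = 0.6·(11) + 0.4·(-2) = 5.8
E[Invest lightly] = 0.6·(8) + 0.4·(12) = 9.6
Best response: Invest lightly (9.6 is the largest).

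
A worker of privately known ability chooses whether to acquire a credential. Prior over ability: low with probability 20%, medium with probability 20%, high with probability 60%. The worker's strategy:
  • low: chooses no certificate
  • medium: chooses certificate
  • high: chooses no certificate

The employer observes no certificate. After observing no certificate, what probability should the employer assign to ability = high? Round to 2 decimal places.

Apply Bayes' rule using the sender's strategy as the likelihood.
P(no certificate) = 0.2·1 + 0.2·0 + 0.6·1 = 0.8
P(high | no certificate) = (0.6·1) / 0.8 = 0.6 / 0.8 = 0.75

0.75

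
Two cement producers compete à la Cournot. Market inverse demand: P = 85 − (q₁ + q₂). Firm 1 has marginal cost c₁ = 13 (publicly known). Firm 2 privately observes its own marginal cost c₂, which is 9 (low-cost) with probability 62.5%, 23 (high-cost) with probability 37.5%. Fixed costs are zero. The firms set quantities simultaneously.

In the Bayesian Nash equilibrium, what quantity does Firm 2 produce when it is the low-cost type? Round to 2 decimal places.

25.79

Firm 2 with cost c maximizes (85 − (q₁+q₂) − c)·q₂, giving q₂(c) = (85 − c − q₁)/2.
E[c₂] = 0.625·9 + 0.375·23 = 14.25
Firm 1's FOC against E[q₂] yields q₁ = (85 − 2·13 + E[c₂])/3 = (85 − 26 + 14.25)/3 = 24.4167.
q₂(low-cost) = (85 − 9 − 24.4167)/2 = 25.7917.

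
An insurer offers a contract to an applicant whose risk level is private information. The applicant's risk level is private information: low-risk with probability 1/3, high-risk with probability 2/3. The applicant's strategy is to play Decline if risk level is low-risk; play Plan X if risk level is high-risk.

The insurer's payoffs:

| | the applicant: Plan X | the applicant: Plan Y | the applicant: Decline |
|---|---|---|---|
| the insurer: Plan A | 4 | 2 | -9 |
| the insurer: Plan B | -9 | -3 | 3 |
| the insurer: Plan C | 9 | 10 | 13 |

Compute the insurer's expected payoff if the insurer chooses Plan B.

Take the expectation over the applicant's risk level, weighting each type's action by its prior probability.
E[Plan B] = 1/3·3 + 2/3·(-9) = 1 + (-6) = -5

-5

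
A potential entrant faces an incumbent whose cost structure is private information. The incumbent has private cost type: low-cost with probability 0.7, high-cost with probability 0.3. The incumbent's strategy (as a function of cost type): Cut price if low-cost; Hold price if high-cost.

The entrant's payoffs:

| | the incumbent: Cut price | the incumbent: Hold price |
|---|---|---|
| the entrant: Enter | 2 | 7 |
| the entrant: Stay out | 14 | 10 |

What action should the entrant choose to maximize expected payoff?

Stay out

E[Enter] = 0.7·(2) + 0.3·(7) = 3.5
E[Stay out] = 0.7·(14) + 0.3·(10) = 12.8
Best response: Stay out (12.8 is the largest).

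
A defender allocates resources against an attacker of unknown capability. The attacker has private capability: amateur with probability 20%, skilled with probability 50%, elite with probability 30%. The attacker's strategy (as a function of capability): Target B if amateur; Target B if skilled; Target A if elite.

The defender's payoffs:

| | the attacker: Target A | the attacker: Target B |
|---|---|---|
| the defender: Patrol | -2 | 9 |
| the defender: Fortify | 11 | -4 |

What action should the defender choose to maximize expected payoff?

Patrol

E[Patrol] = 0.2·(9) + 0.5·(9) + 0.3·(-2) = 5.7
E[Fortify] = 0.2·(-4) + 0.5·(-4) + 0.3·(11) = 0.5
Best response: Patrol (5.7 is the largest).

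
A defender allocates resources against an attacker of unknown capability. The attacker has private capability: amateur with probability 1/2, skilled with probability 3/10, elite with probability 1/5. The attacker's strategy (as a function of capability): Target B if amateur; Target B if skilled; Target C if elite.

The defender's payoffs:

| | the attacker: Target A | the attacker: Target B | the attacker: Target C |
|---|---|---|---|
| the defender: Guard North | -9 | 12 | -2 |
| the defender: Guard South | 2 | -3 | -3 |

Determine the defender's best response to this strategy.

Guard North

E[Guard North] = 1/2·(12) + 3/10·(12) + 1/5·(-2) = 46/5
E[Guard South] = 1/2·(-3) + 3/10·(-3) + 1/5·(-3) = -3
Best response: Guard North (46/5 is the largest).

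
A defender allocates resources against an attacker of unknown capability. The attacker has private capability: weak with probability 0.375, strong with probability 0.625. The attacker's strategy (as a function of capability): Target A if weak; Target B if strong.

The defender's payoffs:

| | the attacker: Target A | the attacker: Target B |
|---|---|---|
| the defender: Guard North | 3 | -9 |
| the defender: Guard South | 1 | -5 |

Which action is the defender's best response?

Compute the defender's expected payoff for each action, taking the expectation over the attacker's type.
E[Guard North] = 0.375·(3) + 0.625·(-9) = -4.5
E[Guard South] = 0.375·(1) + 0.625·(-5) = -2.75
Best response: Guard South (-2.75 is the largest).

Guard South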